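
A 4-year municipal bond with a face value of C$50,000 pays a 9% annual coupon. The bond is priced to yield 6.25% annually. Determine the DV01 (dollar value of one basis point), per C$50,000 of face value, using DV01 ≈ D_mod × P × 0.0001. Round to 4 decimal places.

Periodic yield y = 0.0625.
  t   CF        PV=CF/(1+0.0625)^t    t·PV
  1     4,500.00     4,235.2941     4,235.2941
  2     4,500.00     3,986.1592     7,972.3183
  3     4,500.00     3,751.6792    11,255.0377
  4    54,500.00    42,764.2389   171,056.9557
  Σ                 54,737.3714   194,519.6058
P = 54,737.3714; D_Mac = 3.55369 yrs; D_mod = 3.34465 yrs.
DV01 ≈ 3.34465 × 54,737.3714 × 0.0001 = 18.307728.

C$18.3077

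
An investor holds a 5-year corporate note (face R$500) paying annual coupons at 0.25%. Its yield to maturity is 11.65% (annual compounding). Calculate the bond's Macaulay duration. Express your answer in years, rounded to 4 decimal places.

Periodic yield y = 0.1165. Discount each cash flow and weight by its year:
  t   CF        PV=CF/(1+0.1165)^t    t·PV
  1         1.25         1.1196         1.1196
  2         1.25         1.0027         2.0055
  3         1.25         0.8981         2.6944
  4         1.25         0.8044         3.2176
  5       501.25       288.9088     1,444.5439
  Σ                    292.7336     1,453.5810
Price P = Σ PV = 292.7336.
Macaulay duration = Σ(t·PV) / P = 1,453.5810 / 292.7336 = 4.96554 years.

4.9655 years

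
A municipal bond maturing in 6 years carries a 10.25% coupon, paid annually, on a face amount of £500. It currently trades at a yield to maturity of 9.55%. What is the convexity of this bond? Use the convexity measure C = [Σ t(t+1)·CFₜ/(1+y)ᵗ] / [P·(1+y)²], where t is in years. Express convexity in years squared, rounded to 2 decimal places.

25.70

With y = 0.0955:
  t   CF        PV=CF/(1+0.0955)^t    t·PV        t(t+1)·PV
  1        51.25        46.7823        46.7823          93.5646
  2        51.25        42.7041        85.4081         256.2243
  3        51.25        38.9813       116.9440         467.7760
  4        51.25        35.5831       142.3326         711.6629
  5        51.25        32.4812       162.4060         974.4358
  6       551.25       318.9145     1,913.4872      13,394.4104
  Σ                    515.4466     2,467.3602      15,898.0740
P = 515.4466.
Convexity = Σ t(t+1)·PV / [P·(1+y)²] = 15,898.0740 / (515.4466 × 1.200120) = 25.70018.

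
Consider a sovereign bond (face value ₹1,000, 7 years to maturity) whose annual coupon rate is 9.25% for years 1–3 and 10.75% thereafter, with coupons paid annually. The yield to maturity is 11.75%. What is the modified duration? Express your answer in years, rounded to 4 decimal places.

Periodic yield y = 0.1175. First find Macaulay duration:
  t   CF        PV=CF/(1+0.1175)^t    t·PV
  1        92.50        82.7740        82.7740
  2        92.50        74.0707       148.1415
  3        92.50        66.2825       198.8476
  4       107.50        68.9316       275.7264
  5       107.50        61.6838       308.4188
  6       107.50        55.1980       331.1879
  7     1,107.50       508.8749     3,562.1242
  Σ                    917.8155     4,907.2204
P = 917.8155; Macaulay duration = 4,907.2204 / 917.8155 = 5.34663 years.
Modified duration = D_Mac / (1 + y) = 5.34663 / 1.1175 = 4.78446 years.

4.7845 years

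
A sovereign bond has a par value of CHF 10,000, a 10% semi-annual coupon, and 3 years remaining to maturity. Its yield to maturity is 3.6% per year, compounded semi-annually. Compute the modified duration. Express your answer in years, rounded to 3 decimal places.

2.648 years

Periodic yield y = 0.018. First find Macaulay duration:
  t   CF        PV=CF/(1+0.018)^t    t·PV
  1       500.00       491.1591       491.1591
  2       500.00       482.4746       964.9492
  3       500.00       473.9436     1,421.8308
  4       500.00       465.5635     1,862.2539
  5       500.00       457.3315     2,286.6575
  6    10,500.00     9,434.1468    56,604.8810
  Σ                 11,804.6191    63,631.7315
P = 11,804.6191; Macaulay duration = 63,631.7315 / 11,804.6191 = 5.39041 half-year periods = 2.69520 years.
Modified duration = D_Mac / (1 + y) = 2.69520 / 1.018 = 2.64755 years.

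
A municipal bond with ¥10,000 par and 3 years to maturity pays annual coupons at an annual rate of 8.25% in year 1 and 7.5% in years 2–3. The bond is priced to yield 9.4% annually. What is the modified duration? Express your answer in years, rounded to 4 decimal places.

2.5388 years

Periodic yield y = 0.094. First find Macaulay duration:
  t   CF        PV=CF/(1+0.094)^t    t·PV
  1       825.00       754.1133       754.1133
  2       750.00       626.6523     1,253.3045
  3    10,750.00     8,210.2522    24,630.7566
  Σ                  9,591.0178    26,638.1745
P = 9,591.0178; Macaulay duration = 26,638.1745 / 9,591.0178 = 2.77741 years.
Modified duration = D_Mac / (1 + y) = 2.77741 / 1.094 = 2.53876 years.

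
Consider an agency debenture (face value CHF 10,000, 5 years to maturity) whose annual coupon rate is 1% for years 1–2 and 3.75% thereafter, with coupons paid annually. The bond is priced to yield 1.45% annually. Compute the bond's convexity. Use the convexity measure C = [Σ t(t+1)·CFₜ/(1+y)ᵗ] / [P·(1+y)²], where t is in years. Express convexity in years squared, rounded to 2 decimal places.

With y = 0.0145:
  t   CF        PV=CF/(1+0.0145)^t    t·PV        t(t+1)·PV
  1       100.00        98.5707        98.5707         197.1414
  2       100.00        97.1619       194.3238         582.9713
  3       375.00       359.1494     1,077.4481       4,309.7925
  4       375.00       354.0161     1,416.0646       7,080.3228
  5    10,375.00     9,654.4569    48,272.2846     289,633.7073
  Σ                 10,563.3550    51,058.6917     301,803.9353
P = 10,563.3550.
Convexity = Σ t(t+1)·PV / [P·(1+y)²] = 301,803.9353 / (10,563.3550 × 1.029210) = 27.75997.

27.76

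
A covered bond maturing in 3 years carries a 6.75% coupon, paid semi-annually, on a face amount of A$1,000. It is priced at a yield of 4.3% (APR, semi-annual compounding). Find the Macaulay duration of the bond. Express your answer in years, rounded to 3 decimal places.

Periodic yield y = 0.0215. Discount each cash flow and weight by its period:
  t   CF        PV=CF/(1+0.0215)^t    t·PV
  1        33.75        33.0396        33.0396
  2        33.75        32.3442        64.6885
  3        33.75        31.6635        94.9904
  4        33.75        30.9970       123.9882
  5        33.75        30.3446       151.7232
  6     1,033.75       909.8825     5,459.2948
  Σ                  1,068.2715     5,927.7247
Price P = Σ PV = 1,068.2715.
Macaulay duration = Σ(t·PV) / P = 5,927.7247 / 1,068.2715 = 5.54889 half-year periods.
In years: 5.54889 / 2 = 2.77445 years.

2.774 years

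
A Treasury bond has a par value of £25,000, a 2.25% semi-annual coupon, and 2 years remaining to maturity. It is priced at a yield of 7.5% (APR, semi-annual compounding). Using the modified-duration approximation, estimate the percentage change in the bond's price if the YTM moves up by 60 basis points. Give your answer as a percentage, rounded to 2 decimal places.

Periodic yield y = 0.0375. Modified duration first:
  t   CF        PV=CF/(1+0.0375)^t    t·PV
  1       281.25       271.0843       271.0843
  2       281.25       261.2861       522.5722
  3       281.25       251.8420       755.5261
  4    25,281.25    21,819.5667    87,278.2668
  Σ                 22,603.7792    88,827.4494
P = 22,603.7792; D_Mac = 3.92976 half-year periods = 1.96488 yrs; D_mod = 1.96488/(1+0.0375) = 1.89386 yrs.
ΔP/P ≈ -D_mod · Δy = -1.89386 × (+0.006) = -0.011363 = -1.1363%.

-1.14%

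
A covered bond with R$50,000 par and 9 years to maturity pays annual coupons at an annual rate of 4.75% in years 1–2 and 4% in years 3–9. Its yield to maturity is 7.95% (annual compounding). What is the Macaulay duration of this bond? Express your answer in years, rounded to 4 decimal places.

Periodic yield y = 0.0795. Discount each cash flow and weight by its year:
  t   CF        PV=CF/(1+0.0795)^t    t·PV
  1     2,375.00     2,200.0926     2,200.0926
  2     2,375.00     2,038.0664     4,076.1327
  3     2,000.00     1,589.8716     4,769.6148
  4     2,000.00     1,472.7852     5,891.1408
  5     2,000.00     1,364.3216     6,821.6081
  6     2,000.00     1,263.8459     7,583.0753
  7     2,000.00     1,170.7697     8,195.3878
  8     2,000.00     1,084.5481     8,676.3849
  9    52,000.00    26,121.5849   235,094.2640
  Σ                 38,305.8860   283,307.7010
Price P = Σ PV = 38,305.8860.
Macaulay duration = Σ(t·PV) / P = 283,307.7010 / 38,305.8860 = 7.39593 years.

7.3959 years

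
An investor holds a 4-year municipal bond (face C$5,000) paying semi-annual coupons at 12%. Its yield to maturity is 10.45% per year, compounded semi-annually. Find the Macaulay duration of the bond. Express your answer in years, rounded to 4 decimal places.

3.3105 years

Periodic yield y = 0.05225. Discount each cash flow and weight by its period:
  t   CF        PV=CF/(1+0.05225)^t    t·PV
  1       300.00       285.1033       285.1033
  2       300.00       270.9464       541.8928
  3       300.00       257.4924       772.4773
  4       300.00       244.7065       978.8260
  5       300.00       232.5555     1,162.7774
  6       300.00       221.0078     1,326.0469
  7       300.00       210.0336     1,470.2350
  8     5,300.00     3,526.3417    28,210.7337
  Σ                  5,248.1873    34,748.0925
Price P = Σ PV = 5,248.1873.
Macaulay duration = Σ(t·PV) / P = 34,748.0925 / 5,248.1873 = 6.62097 half-year periods.
In years: 6.62097 / 2 = 3.31049 years.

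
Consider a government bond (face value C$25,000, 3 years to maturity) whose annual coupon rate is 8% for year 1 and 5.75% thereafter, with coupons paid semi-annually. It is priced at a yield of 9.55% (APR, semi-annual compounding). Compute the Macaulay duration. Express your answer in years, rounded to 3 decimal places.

2.739 years

Periodic yield y = 0.04775. Discount each cash flow and weight by its period:
  t   CF        PV=CF/(1+0.04775)^t    t·PV
  1     1,000.00       954.4262       954.4262
  2     1,000.00       910.9293     1,821.8586
  3       718.75       624.8918     1,874.6755
  4       718.75       596.4131     2,385.6524
  5       718.75       569.2323     2,846.1613
  6    25,718.75    19,440.3393   116,642.0356
  Σ                 23,096.2319   126,524.8096
Price P = Σ PV = 23,096.2319.
Macaulay duration = Σ(t·PV) / P = 126,524.8096 / 23,096.2319 = 5.47816 half-year periods.
In years: 5.47816 / 2 = 2.73908 years.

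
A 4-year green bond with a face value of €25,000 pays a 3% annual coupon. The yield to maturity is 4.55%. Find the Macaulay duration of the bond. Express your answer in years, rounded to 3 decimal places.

3.823 years

Periodic yield y = 0.0455. Discount each cash flow and weight by its year:
  t   CF        PV=CF/(1+0.0455)^t    t·PV
  1       750.00       717.3601       717.3601
  2       750.00       686.1407     1,372.2814
  3       750.00       656.2800     1,968.8399
  4    25,750.00    21,551.6778    86,206.7110
  Σ                 23,611.4586    90,265.1925
Price P = Σ PV = 23,611.4586.
Macaulay duration = Σ(t·PV) / P = 90,265.1925 / 23,611.4586 = 3.82294 years.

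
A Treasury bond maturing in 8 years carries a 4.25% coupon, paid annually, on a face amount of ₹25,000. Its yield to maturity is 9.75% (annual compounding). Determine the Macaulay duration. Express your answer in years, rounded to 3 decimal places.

Periodic yield y = 0.0975. Discount each cash flow and weight by its year:
  t   CF        PV=CF/(1+0.0975)^t    t·PV
  1     1,062.50       968.1093       968.1093
  2     1,062.50       882.1042     1,764.2084
  3     1,062.50       803.7396     2,411.2187
  4     1,062.50       732.3367     2,929.3470
  5     1,062.50       667.2772     3,336.3861
  6     1,062.50       607.9975     3,647.9848
  7     1,062.50       553.9840     3,877.8881
  8    26,062.50    12,381.6876    99,053.5005
  Σ                 17,597.2361   117,988.6429
Price P = Σ PV = 17,597.2361.
Macaulay duration = Σ(t·PV) / P = 117,988.6429 / 17,597.2361 = 6.70495 years.

6.705 years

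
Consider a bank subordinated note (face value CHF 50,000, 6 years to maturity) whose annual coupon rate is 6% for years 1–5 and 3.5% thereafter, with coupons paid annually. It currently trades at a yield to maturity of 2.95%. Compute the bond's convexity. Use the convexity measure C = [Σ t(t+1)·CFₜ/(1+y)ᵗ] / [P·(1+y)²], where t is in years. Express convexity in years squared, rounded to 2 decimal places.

33.18

With y = 0.0295:
  t   CF        PV=CF/(1+0.0295)^t    t·PV        t(t+1)·PV
  1     3,000.00     2,914.0359     2,914.0359       5,828.0719
  2     3,000.00     2,830.5352     5,661.0703      16,983.2109
  3     3,000.00     2,749.4271     8,248.2812      32,993.1247
  4     3,000.00     2,670.6431    10,682.5723      53,412.8617
  5     3,000.00     2,594.1166    12,970.5832      77,823.4993
  6    51,750.00    43,466.2575   260,797.5449   1,825,582.8146
  Σ                 57,225.0154   301,274.0879   2,012,623.5830
P = 57,225.0154.
Convexity = Σ t(t+1)·PV / [P·(1+y)²] = 2,012,623.5830 / (57,225.0154 × 1.059870) = 33.18363.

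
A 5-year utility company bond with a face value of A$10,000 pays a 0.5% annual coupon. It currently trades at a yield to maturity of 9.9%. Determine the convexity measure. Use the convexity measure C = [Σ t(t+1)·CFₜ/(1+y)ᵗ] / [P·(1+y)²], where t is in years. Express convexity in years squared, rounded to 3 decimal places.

24.415

With y = 0.099:
  t   CF        PV=CF/(1+0.099)^t    t·PV        t(t+1)·PV
  1        50.00        45.4959        45.4959          90.9918
  2        50.00        41.3975        82.7951         248.3853
  3        50.00        37.6684       113.0051         452.0205
  4        50.00        34.2751       137.1006         685.5028
  5    10,050.00     6,268.7016    31,343.5082     188,061.0490
  Σ                  6,427.5386    31,721.9049     189,537.9495
P = 6,427.5386.
Convexity = Σ t(t+1)·PV / [P·(1+y)²] = 189,537.9495 / (6,427.5386 × 1.207801) = 24.41496.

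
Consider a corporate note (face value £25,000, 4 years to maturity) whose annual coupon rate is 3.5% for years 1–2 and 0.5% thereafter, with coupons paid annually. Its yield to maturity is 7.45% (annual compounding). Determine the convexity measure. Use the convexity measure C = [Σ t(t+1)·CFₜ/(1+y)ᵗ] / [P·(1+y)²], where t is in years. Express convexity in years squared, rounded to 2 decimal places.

16.22

With y = 0.0745:
  t   CF        PV=CF/(1+0.0745)^t    t·PV        t(t+1)·PV
  1       875.00       814.3322       814.3322       1,628.6645
  2       875.00       757.8709     1,515.7417       4,547.2252
  3       125.00       100.7606       302.2818       1,209.1272
  4    25,125.00    18,848.6561    75,394.6245     376,973.1224
  Σ                 20,521.6198    78,026.9803     384,358.1393
P = 20,521.6198.
Convexity = Σ t(t+1)·PV / [P·(1+y)²] = 384,358.1393 / (20,521.6198 × 1.154550) = 16.22227.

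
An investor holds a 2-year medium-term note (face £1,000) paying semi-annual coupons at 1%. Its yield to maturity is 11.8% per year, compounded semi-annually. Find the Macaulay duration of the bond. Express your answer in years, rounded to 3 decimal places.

Periodic yield y = 0.059. Discount each cash flow and weight by its period:
  t   CF        PV=CF/(1+0.059)^t    t·PV
  1         5.00         4.7214         4.7214
  2         5.00         4.4584         8.9168
  3         5.00         4.2100        12.6300
  4     1,005.00       799.0652     3,196.2608
  Σ                    812.4550     3,222.5290
Price P = Σ PV = 812.4550.
Macaulay duration = Σ(t·PV) / P = 3,222.5290 / 812.4550 = 3.96641 half-year periods.
In years: 3.96641 / 2 = 1.98320 years.

1.983 years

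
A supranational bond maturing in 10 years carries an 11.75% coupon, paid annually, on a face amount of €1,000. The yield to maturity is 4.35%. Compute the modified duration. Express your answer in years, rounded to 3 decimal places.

Periodic yield y = 0.0435. First find Macaulay duration:
  t   CF        PV=CF/(1+0.0435)^t    t·PV
  1       117.50       112.6018       112.6018
  2       117.50       107.9078       215.8157
  3       117.50       103.4095       310.2285
  4       117.50        99.0987       396.3949
  5       117.50        94.9676       474.8381
  6       117.50        91.0087       546.0525
  7       117.50        87.2149       610.5043
  8       117.50        83.5792       668.6336
  9       117.50        80.0951       720.8556
  10    1,117.50       730.0002     7,300.0023
  Σ                  1,589.8837    11,355.9275
P = 1,589.8837; Macaulay duration = 11,355.9275 / 1,589.8837 = 7.14262 years.
Modified duration = D_Mac / (1 + y) = 7.14262 / 1.0435 = 6.84486 years.

6.845 years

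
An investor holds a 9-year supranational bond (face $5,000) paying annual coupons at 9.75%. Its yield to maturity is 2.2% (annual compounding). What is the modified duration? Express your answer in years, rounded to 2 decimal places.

6.82 years

Periodic yield y = 0.022. First find Macaulay duration:
  t   CF        PV=CF/(1+0.022)^t    t·PV
  1       487.50       477.0059       477.0059
  2       487.50       466.7376       933.4753
  3       487.50       456.6905     1,370.0714
  4       487.50       446.8595     1,787.4382
  5       487.50       437.2403     2,186.2013
  6       487.50       427.8280     2,566.9682
  7       487.50       418.6184     2,930.3290
  8       487.50       409.6071     3,276.8566
  9     5,487.50     4,511.4534    40,603.0802
  Σ                  8,052.0407    56,131.4260
P = 8,052.0407; Macaulay duration = 56,131.4260 / 8,052.0407 = 6.97108 years.
Modified duration = D_Mac / (1 + y) = 6.97108 / 1.022 = 6.82102 years.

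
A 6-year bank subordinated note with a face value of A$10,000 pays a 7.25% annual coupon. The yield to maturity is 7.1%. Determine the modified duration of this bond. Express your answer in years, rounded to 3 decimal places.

4.740 years

Periodic yield y = 0.071. First find Macaulay duration:
  t   CF        PV=CF/(1+0.071)^t    t·PV
  1       725.00       676.9374       676.9374
  2       725.00       632.0611     1,264.1222
  3       725.00       590.1598     1,770.4793
  4       725.00       551.0362     2,204.1448
  5       725.00       514.5062     2,572.5312
  6    10,725.00     7,106.5772    42,639.4630
  Σ                 10,071.2779    51,127.6779
P = 10,071.2779; Macaulay duration = 51,127.6779 / 10,071.2779 = 5.07658 years.
Modified duration = D_Mac / (1 + y) = 5.07658 / 1.071 = 4.74004 years.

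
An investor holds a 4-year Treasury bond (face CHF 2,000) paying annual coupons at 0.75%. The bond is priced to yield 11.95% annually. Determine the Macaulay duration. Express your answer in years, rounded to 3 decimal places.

3.943 years

Periodic yield y = 0.1195. Discount each cash flow and weight by its year:
  t   CF        PV=CF/(1+0.1195)^t    t·PV
  1        15.00        13.3988        13.3988
  2        15.00        11.9686        23.9372
  3        15.00        10.6910        32.0730
  4     2,015.00     1,282.8582     5,131.4329
  Σ                  1,318.9167     5,200.8419
Price P = Σ PV = 1,318.9167.
Macaulay duration = Σ(t·PV) / P = 5,200.8419 / 1,318.9167 = 3.94327 years.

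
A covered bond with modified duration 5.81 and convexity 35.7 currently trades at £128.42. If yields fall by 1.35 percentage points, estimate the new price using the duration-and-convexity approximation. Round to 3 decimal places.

£138.910

Duration effect: -D_mod·Δy = -5.81 × (-0.0135) = +0.078435
Convexity effect: ½·C·(Δy)² = 0.5 × 35.7 × (-0.0135)² = +0.0032531625
ΔP/P ≈ +0.078435 + 0.0032531625 = +0.0816881625
New price ≈ 128.42 × (1 + 0.0816881625) = 138.91039382825.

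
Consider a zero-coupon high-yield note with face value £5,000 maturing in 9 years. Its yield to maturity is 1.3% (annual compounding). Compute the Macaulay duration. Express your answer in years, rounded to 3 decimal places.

9.000 years

A zero-coupon bond has a single cash flow at maturity, so its Macaulay duration equals its maturity: 9 years.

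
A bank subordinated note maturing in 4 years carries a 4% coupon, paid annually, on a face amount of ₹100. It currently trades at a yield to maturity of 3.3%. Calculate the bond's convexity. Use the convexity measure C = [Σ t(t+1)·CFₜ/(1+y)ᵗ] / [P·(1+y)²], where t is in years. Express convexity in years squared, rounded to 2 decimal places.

17.36

With y = 0.033:
  t   CF        PV=CF/(1+0.033)^t    t·PV        t(t+1)·PV
  1         4.00         3.8722         3.8722           7.7444
  2         4.00         3.7485         7.4970          22.4911
  3         4.00         3.6288        10.8863          43.5452
  4       104.00        91.3339       365.3356       1,826.6782
  Σ                    102.5834       387.5912       1,900.4589
P = 102.5834.
Convexity = Σ t(t+1)·PV / [P·(1+y)²] = 1,900.4589 / (102.5834 × 1.067089) = 17.36124.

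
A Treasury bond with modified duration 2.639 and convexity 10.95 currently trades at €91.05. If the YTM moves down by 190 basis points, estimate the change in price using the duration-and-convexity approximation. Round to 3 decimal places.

Duration effect: -D_mod·Δy = -2.639 × (-0.019) = +0.050141
Convexity effect: ½·C·(Δy)² = 0.5 × 10.95 × (-0.019)² = +0.001976475
ΔP/P ≈ +0.050141 + 0.001976475 = +0.052117475
ΔP ≈ 91.05 × (+0.052117475) = +4.74529609875.

+€4.745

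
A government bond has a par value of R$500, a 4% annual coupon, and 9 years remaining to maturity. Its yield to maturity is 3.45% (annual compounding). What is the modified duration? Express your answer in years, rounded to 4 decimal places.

Periodic yield y = 0.0345. First find Macaulay duration:
  t   CF        PV=CF/(1+0.0345)^t    t·PV
  1        20.00        19.3330        19.3330
  2        20.00        18.6883        37.3765
  3        20.00        18.0650        54.1951
  4        20.00        17.4626        69.8503
  5        20.00        16.8802        84.4010
  6        20.00        16.3173        97.9035
  7        20.00        15.7731       110.4116
  8        20.00        15.2471       121.9765
  9       520.00       383.2030     3,448.8269
  Σ                    520.9694     4,044.2743
P = 520.9694; Macaulay duration = 4,044.2743 / 520.9694 = 7.76298 years.
Modified duration = D_Mac / (1 + y) = 7.76298 / 1.0345 = 7.50409 years.

7.5041 years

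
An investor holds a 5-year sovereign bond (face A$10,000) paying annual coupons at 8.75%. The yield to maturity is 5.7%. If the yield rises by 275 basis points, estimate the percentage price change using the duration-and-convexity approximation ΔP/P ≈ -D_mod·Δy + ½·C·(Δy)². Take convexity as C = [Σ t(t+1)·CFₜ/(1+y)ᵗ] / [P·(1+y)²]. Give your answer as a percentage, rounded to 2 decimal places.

With y = 0.057:
  t   CF        PV=CF/(1+0.057)^t    t·PV        t(t+1)·PV
  1       875.00       827.8146       827.8146       1,655.6291
  2       875.00       783.1737     1,566.3473       4,699.0420
  3       875.00       740.9401     2,222.8203       8,891.2810
  4       875.00       700.9840     2,803.9360      14,019.6800
  5    10,875.00     8,242.4122    41,212.0609     247,272.3657
  Σ                 11,295.3245    48,632.9791     276,537.9978
P = 11,295.3245; D_Mac = 4.30558 yrs; D_mod = 4.07340 yrs; C = 21.91322.
Duration effect: -4.07340 × (+0.0275) = -0.112019
Convexity effect: 0.5 × 21.91322 × (0.0275)² = +0.0082859
ΔP/P ≈ -0.112019 + 0.0082859 = -0.103733 = -10.3733%.

-10.37%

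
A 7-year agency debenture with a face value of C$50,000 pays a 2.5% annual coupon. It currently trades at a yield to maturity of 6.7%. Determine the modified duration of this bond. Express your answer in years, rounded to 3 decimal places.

Periodic yield y = 0.067. First find Macaulay duration:
  t   CF        PV=CF/(1+0.067)^t    t·PV
  1     1,250.00     1,171.5089     1,171.5089
  2     1,250.00     1,097.9465     2,195.8930
  3     1,250.00     1,029.0033     3,087.0098
  4     1,250.00       964.3892     3,857.5568
  5     1,250.00       903.8324     4,519.1621
  6     1,250.00       847.0782     5,082.4691
  7    51,250.00    32,549.3960   227,845.7719
  Σ                 38,563.1544   247,759.3715
P = 38,563.1544; Macaulay duration = 247,759.3715 / 38,563.1544 = 6.42477 years.
Modified duration = D_Mac / (1 + y) = 6.42477 / 1.067 = 6.02134 years.

6.021 years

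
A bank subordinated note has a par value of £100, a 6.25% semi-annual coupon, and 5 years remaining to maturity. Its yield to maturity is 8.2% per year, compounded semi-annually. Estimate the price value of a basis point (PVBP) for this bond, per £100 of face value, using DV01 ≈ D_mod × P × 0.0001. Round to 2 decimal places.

Periodic yield y = 0.041.
  t   CF        PV=CF/(1+0.041)^t    t·PV
  1        3.125         3.0019         3.0019
  2        3.125         2.8837         5.7674
  3        3.125         2.7701         8.3103
  4        3.125         2.6610        10.6441
  5        3.125         2.5562        12.7810
  6        3.125         2.4555        14.7332
  7        3.125         2.3588        16.5117
  8        3.125         2.2659        18.1273
  9        3.125         2.1767        19.5901
  10     103.125        69.0012       690.0120
  Σ                     92.1311       799.4791
P = 92.1311; D_Mac = 8.67763 half-year periods = 4.33881 yrs; D_mod = 4.16793 yrs.
DV01 ≈ 4.16793 × 92.1311 × 0.0001 = 0.038400.

£0.04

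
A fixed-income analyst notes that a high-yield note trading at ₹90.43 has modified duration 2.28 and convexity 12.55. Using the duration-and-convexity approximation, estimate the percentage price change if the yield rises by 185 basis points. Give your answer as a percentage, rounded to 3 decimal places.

-4.003%

Duration effect: -D_mod·Δy = -2.28 × (+0.0185) = -0.042180
Convexity effect: ½·C·(Δy)² = 0.5 × 12.55 × (0.0185)² = +0.00214761875
ΔP/P ≈ -0.042180 + 0.00214761875 = -0.04003238125
= -4.003238125%.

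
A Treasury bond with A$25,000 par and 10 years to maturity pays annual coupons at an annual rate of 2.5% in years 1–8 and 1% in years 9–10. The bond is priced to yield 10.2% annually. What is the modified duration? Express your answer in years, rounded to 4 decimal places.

7.6769 years

Periodic yield y = 0.102. First find Macaulay duration:
  t   CF        PV=CF/(1+0.102)^t    t·PV
  1       625.00       567.1506       567.1506
  2       625.00       514.6557     1,029.3115
  3       625.00       467.0197     1,401.0592
  4       625.00       423.7929     1,695.1715
  5       625.00       384.5670     1,922.8351
  6       625.00       348.9719     2,093.8314
  7       625.00       316.6714     2,216.6999
  8       625.00       287.3606     2,298.8850
  9       250.00       104.3051       938.7461
  10   25,250.00     9,559.7258    95,597.2584
  Σ                 12,974.2209   109,760.9487
P = 12,974.2209; Macaulay duration = 109,760.9487 / 12,974.2209 = 8.45993 years.
Modified duration = D_Mac / (1 + y) = 8.45993 / 1.102 = 7.67688 years.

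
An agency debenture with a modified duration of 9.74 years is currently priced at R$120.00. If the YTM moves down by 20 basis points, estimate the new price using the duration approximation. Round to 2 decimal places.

Duration approximation: ΔP/P ≈ -D_mod · Δy = -9.74 × (-0.002) = +0.019480.
New price ≈ 120.00 × (1 + 0.019480) = 122.33760.

R$122.34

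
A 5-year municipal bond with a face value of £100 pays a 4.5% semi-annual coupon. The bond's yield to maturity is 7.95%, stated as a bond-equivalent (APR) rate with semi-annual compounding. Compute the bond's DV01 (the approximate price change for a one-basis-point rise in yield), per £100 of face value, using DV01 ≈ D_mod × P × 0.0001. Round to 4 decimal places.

£0.0371

Periodic yield y = 0.03975.
  t   CF        PV=CF/(1+0.03975)^t    t·PV
  1         2.25         2.1640         2.1640
  2         2.25         2.0813         4.1625
  3         2.25         2.0017         6.0051
  4         2.25         1.9252         7.7006
  5         2.25         1.8516         9.2578
  6         2.25         1.7808        10.6846
  7         2.25         1.7127        11.9889
  8         2.25         1.6472        13.1777
  9         2.25         1.5842        14.2582
  10      102.25        69.2427       692.4271
  Σ                     85.9913       771.8265
P = 85.9913; D_Mac = 8.97564 half-year periods = 4.48782 yrs; D_mod = 4.31625 yrs.
DV01 ≈ 4.31625 × 85.9913 × 0.0001 = 0.037116.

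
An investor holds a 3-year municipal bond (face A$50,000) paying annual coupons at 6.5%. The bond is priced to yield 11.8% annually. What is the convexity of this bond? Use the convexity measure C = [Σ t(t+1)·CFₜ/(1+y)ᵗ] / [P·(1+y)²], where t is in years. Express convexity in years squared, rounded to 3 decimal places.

With y = 0.118:
  t   CF        PV=CF/(1+0.118)^t    t·PV        t(t+1)·PV
  1     3,250.00     2,906.9767     2,906.9767       5,813.9535
  2     3,250.00     2,600.1581     5,200.3162      15,600.9485
  3    53,250.00    38,106.0736   114,318.2207     457,272.8827
  Σ                 43,613.2084   122,425.5136     478,687.7847
P = 43,613.2084.
Convexity = Σ t(t+1)·PV / [P·(1+y)²] = 478,687.7847 / (43,613.2084 × 1.249924) = 8.78114.

8.781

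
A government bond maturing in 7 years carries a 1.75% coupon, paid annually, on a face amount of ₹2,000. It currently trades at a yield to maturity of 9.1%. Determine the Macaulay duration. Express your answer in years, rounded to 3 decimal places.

6.535 years

Periodic yield y = 0.091. Discount each cash flow and weight by its year:
  t   CF        PV=CF/(1+0.091)^t    t·PV
  1        35.00        32.0807        32.0807
  2        35.00        29.4048        58.8096
  3        35.00        26.9522        80.8565
  4        35.00        24.7041        98.8164
  5        35.00        22.6435       113.2177
  6        35.00        20.7548       124.5291
  7     2,035.00     1,106.0918     7,742.6424
  Σ                  1,262.6319     8,250.9524
Price P = Σ PV = 1,262.6319.
Macaulay duration = Σ(t·PV) / P = 8,250.9524 / 1,262.6319 = 6.53473 years.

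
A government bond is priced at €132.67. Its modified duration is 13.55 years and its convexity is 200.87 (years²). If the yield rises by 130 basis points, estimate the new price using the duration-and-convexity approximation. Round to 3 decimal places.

Duration effect: -D_mod·Δy = -13.55 × (+0.013) = -0.176150
Convexity effect: ½·C·(Δy)² = 0.5 × 200.87 × (0.013)² = +0.016973515
ΔP/P ≈ -0.176150 + 0.016973515 = -0.159176485
New price ≈ 132.67 × (1 - 0.159176485) = 111.55205573505.

€111.552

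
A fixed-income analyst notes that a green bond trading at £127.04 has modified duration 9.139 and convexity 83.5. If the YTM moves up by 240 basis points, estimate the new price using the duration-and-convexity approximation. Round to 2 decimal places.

Duration effect: -D_mod·Δy = -9.139 × (+0.024) = -0.219336
Convexity effect: ½·C·(Δy)² = 0.5 × 83.5 × (0.024)² = +0.0240480
ΔP/P ≈ -0.219336 + 0.0240480 = -0.195288
New price ≈ 127.04 × (1 - 0.195288) = 102.23061248.

£102.23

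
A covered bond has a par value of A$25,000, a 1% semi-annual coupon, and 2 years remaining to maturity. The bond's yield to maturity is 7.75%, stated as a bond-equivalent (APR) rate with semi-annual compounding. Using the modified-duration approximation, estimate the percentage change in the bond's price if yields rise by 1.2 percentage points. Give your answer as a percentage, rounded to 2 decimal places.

-2.29%

Periodic yield y = 0.03875. Modified duration first:
  t   CF        PV=CF/(1+0.03875)^t    t·PV
  1       125.00       120.3369       120.3369
  2       125.00       115.8478       231.6957
  3       125.00       111.5262       334.5786
  4    25,125.00    21,580.5209    86,322.0836
  Σ                 21,928.2319    87,008.6948
P = 21,928.2319; D_Mac = 3.96788 half-year periods = 1.98394 yrs; D_mod = 1.98394/(1+0.03875) = 1.90993 yrs.
ΔP/P ≈ -D_mod · Δy = -1.90993 × (+0.012) = -0.022919 = -2.2919%.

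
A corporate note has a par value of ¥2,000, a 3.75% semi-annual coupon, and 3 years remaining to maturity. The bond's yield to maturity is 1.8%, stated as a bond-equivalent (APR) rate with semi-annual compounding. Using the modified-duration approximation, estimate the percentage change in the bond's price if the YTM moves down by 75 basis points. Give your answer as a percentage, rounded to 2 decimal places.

Periodic yield y = 0.009. Modified duration first:
  t   CF        PV=CF/(1+0.009)^t    t·PV
  1        37.50        37.1655        37.1655
  2        37.50        36.8340        73.6680
  3        37.50        36.5055       109.5164
  4        37.50        36.1798       144.7193
  5        37.50        35.8571       179.2856
  6     2,037.50     1,930.8593    11,585.1556
  Σ                  2,113.4012    12,129.5104
P = 2,113.4012; D_Mac = 5.73933 half-year periods = 2.86967 yrs; D_mod = 2.86967/(1+0.009) = 2.84407 yrs.
ΔP/P ≈ -D_mod · Δy = -2.84407 × (-0.0075) = +0.021331 = +2.1331%.

+2.13%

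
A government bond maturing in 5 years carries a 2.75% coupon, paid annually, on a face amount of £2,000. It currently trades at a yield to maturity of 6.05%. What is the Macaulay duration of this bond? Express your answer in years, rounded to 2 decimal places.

Periodic yield y = 0.0605. Discount each cash flow and weight by its year:
  t   CF        PV=CF/(1+0.0605)^t    t·PV
  1        55.00        51.8623        51.8623
  2        55.00        48.9037        97.8073
  3        55.00        46.1138       138.3413
  4        55.00        43.4830       173.9322
  5     2,055.00     1,531.9989     7,659.9946
  Σ                  1,722.3617     8,121.9378
Price P = Σ PV = 1,722.3617.
Macaulay duration = Σ(t·PV) / P = 8,121.9378 / 1,722.3617 = 4.71558 years.

4.72 years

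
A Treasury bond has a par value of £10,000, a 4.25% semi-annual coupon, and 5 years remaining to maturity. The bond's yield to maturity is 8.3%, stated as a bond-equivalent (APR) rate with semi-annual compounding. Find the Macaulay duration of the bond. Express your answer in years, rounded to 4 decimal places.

Periodic yield y = 0.0415. Discount each cash flow and weight by its period:
  t   CF        PV=CF/(1+0.0415)^t    t·PV
  1       212.50       204.0326       204.0326
  2       212.50       195.9027       391.8054
  3       212.50       188.0967       564.2900
  4       212.50       180.6017       722.4068
  5       212.50       173.4054       867.0269
  6       212.50       166.4958       998.9748
  7       212.50       159.8615     1,119.0308
  8       212.50       153.4916     1,227.9332
  9       212.50       147.3756     1,326.3800
  10   10,212.50     6,800.4762    68,004.7623
  Σ                  8,369.7399    75,426.6428
Price P = Σ PV = 8,369.7399.
Macaulay duration = Σ(t·PV) / P = 75,426.6428 / 8,369.7399 = 9.01183 half-year periods.
In years: 9.01183 / 2 = 4.50591 years.

4.5059 years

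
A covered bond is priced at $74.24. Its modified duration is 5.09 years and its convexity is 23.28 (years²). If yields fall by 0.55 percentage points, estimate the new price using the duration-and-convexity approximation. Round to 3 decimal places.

$76.344

Duration effect: -D_mod·Δy = -5.09 × (-0.0055) = +0.027995
Convexity effect: ½·C·(Δy)² = 0.5 × 23.28 × (-0.0055)² = +0.00035211
ΔP/P ≈ +0.027995 + 0.00035211 = +0.02834711
New price ≈ 74.24 × (1 + 0.02834711) = 76.3444894464.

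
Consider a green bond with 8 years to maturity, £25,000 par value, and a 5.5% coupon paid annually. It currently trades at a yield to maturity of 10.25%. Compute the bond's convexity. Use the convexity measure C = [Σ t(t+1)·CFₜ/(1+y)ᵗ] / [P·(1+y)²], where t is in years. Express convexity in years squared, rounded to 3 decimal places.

44.230

With y = 0.1025:
  t   CF        PV=CF/(1+0.1025)^t    t·PV        t(t+1)·PV
  1     1,375.00     1,247.1655     1,247.1655       2,494.3311
  2     1,375.00     1,131.2159     2,262.4318       6,787.2954
  3     1,375.00     1,026.0462     3,078.1385      12,312.5540
  4     1,375.00       930.6541     3,722.6165      18,613.0825
  5     1,375.00       844.1307     4,220.6536      25,323.9217
  6     1,375.00       765.6514     4,593.9087      32,157.3609
  7     1,375.00       694.4684     4,861.2790      38,890.2324
  8    26,375.00    12,082.6914    96,661.5311     869,953.7803
  Σ                 18,722.0237   120,647.7248   1,006,532.5582
P = 18,722.0237.
Convexity = Σ t(t+1)·PV / [P·(1+y)²] = 1,006,532.5582 / (18,722.0237 × 1.215506) = 44.23009.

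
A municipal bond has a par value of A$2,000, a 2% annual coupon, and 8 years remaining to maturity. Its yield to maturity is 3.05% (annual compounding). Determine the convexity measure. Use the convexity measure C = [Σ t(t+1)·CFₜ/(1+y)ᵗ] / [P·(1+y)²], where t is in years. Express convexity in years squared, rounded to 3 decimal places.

With y = 0.0305:
  t   CF        PV=CF/(1+0.0305)^t    t·PV        t(t+1)·PV
  1        40.00        38.8161        38.8161          77.6322
  2        40.00        37.6673        75.3345         226.0035
  3        40.00        36.5524       109.6572         438.6289
  4        40.00        35.4706       141.8822         709.4111
  5        40.00        34.4207       172.1036       1,032.6217
  6        40.00        33.4020       200.4118       1,402.8825
  7        40.00        32.4134       226.8935       1,815.1480
  8     2,040.00     1,604.1545    12,833.2361     115,499.1252
  Σ                  1,852.8969    13,798.3351     121,201.4533
P = 1,852.8969.
Convexity = Σ t(t+1)·PV / [P·(1+y)²] = 121,201.4533 / (1,852.8969 × 1.061930) = 61.59714.

61.597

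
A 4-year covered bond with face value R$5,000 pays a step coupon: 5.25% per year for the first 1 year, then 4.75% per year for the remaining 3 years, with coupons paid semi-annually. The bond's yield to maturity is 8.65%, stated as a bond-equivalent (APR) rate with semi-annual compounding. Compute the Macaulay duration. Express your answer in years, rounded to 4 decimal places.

3.6470 years

Periodic yield y = 0.04325. Discount each cash flow and weight by its period:
  t   CF        PV=CF/(1+0.04325)^t    t·PV
  1       131.25       125.8088       125.8088
  2       131.25       120.5931       241.1862
  3       118.75       104.5848       313.7543
  4       118.75       100.2490       400.9960
  5       118.75        96.0930       480.4649
  6       118.75        92.1093       552.6555
  7       118.75        88.2907       618.0348
  8     5,118.75     3,648.0163    29,184.1305
  Σ                  4,375.7449    31,917.0310
Price P = Σ PV = 4,375.7449.
Macaulay duration = Σ(t·PV) / P = 31,917.0310 / 4,375.7449 = 7.29408 half-year periods.
In years: 7.29408 / 2 = 3.64704 years.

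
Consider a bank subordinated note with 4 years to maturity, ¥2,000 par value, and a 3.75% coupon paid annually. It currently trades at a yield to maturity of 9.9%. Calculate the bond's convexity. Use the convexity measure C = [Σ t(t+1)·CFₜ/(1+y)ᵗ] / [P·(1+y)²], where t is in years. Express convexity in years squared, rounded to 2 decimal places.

15.25

With y = 0.099:
  t   CF        PV=CF/(1+0.099)^t    t·PV        t(t+1)·PV
  1        75.00        68.2439        68.2439         136.4877
  2        75.00        62.0963       124.1926         372.5779
  3        75.00        56.5026       169.5077         678.0308
  4     2,075.00     1,422.4183     5,689.6732      28,448.3660
  Σ                  1,609.2610     6,051.6174      29,635.4625
P = 1,609.2610.
Convexity = Σ t(t+1)·PV / [P·(1+y)²] = 29,635.4625 / (1,609.2610 × 1.207801) = 15.24719.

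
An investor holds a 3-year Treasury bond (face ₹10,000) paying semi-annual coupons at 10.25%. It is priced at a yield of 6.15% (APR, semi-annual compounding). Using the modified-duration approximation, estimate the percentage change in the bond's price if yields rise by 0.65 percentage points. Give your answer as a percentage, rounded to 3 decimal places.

-1.688%

Periodic yield y = 0.03075. Modified duration first:
  t   CF        PV=CF/(1+0.03075)^t    t·PV
  1       512.50       497.2108       497.2108
  2       512.50       482.3777       964.7553
  3       512.50       467.9871     1,403.9612
  4       512.50       454.0258     1,816.1030
  5       512.50       440.4810     2,202.4049
  6    10,512.50     8,765.6868    52,594.1207
  Σ                 11,107.7690    59,478.5558
P = 11,107.7690; D_Mac = 5.35468 half-year periods = 2.67734 yrs; D_mod = 2.67734/(1+0.03075) = 2.59747 yrs.
ΔP/P ≈ -D_mod · Δy = -2.59747 × (+0.0065) = -0.016884 = -1.6884%.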